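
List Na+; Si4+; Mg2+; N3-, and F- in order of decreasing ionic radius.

Each ion has 10 electrons. The ranking follows nuclear charge in reverse — greater Z gives a smaller radius. Si4+ (Z=14), Mg2+ (Z=12), Na+ (Z=11), F- (Z=9), N3- (Z=7).

N3- > F- > Na+ > Mg2+ > Si4+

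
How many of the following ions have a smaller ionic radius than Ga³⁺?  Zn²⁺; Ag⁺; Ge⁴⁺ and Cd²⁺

Electron counts and nuclear charges: Ge⁴⁺ has 28 e⁻ (Z=32), Ga³⁺ has 28 e⁻ (Z=31), Zn²⁺ has 28 e⁻ (Z=30), Cd²⁺ has 46 e⁻ (Z=48), Ag⁺ has 46 e⁻ (Z=47). Ge⁴⁺ < Ga³⁺ (both 28 e⁻, Z=32>31); Ga³⁺ < Zn²⁺ (isoelectronic, higher Z=31 is smaller); Zn²⁺ < Cd²⁺ (same group, 1 shell fewer); Cd²⁺ < Ag⁺ (both 46 e⁻, Z=48>47).
Placing each against Ga³⁺: smaller — Ge⁴⁺; larger — Zn²⁺, Cd²⁺, Ag⁺. So 1 is smaller.

1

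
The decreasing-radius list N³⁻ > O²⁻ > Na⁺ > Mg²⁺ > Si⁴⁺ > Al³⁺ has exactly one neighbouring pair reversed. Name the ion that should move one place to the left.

Check each adjacent pair. Si⁴⁺ and Al³⁺ are reversed: both have 10 electrons but Z(Si)=14 > Z(Al)=13, so Si⁴⁺ should be the smaller of the two. No other neighbouring pair contradicts the periodic trends, so Al³⁺ is the ion listed too late.

Al³⁺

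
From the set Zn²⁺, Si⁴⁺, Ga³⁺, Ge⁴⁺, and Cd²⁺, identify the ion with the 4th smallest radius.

First list Z and electron count for each: Si⁴⁺ has 10 e⁻ (Z=14), Ge⁴⁺ has 28 e⁻ (Z=32), Ga³⁺ has 28 e⁻ (Z=31), Zn²⁺ has 28 e⁻ (Z=30), Cd²⁺ has 46 e⁻ (Z=48). Si⁴⁺ < Ge⁴⁺ (same group, 1 shell fewer); Ge⁴⁺ < Ga³⁺ (both 28 e⁻, Z=32>31); Ga³⁺ < Zn²⁺ (both 28 e⁻, Z=31>30); Zn²⁺ < Cd²⁺ (same group, period 4 vs 5).
So the order is Si⁴⁺ < Ge⁴⁺ < Ga³⁺ < Zn²⁺ < Cd²⁺; the 4th-smallest ion is Zn²⁺.

Zn²⁺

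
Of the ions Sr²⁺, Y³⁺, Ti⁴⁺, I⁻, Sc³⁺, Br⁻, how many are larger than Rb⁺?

Tabulating Z and e⁻: Ti⁴⁺: 18 e⁻, Z=22, Sc³⁺: 18 e⁻, Z=21, Y³⁺: 36 e⁻, Z=39, Sr²⁺: 36 e⁻, Z=38, Rb⁺: 36 e⁻, Z=37, Br⁻: 36 e⁻, Z=35, I⁻: 54 e⁻, Z=53. Ti⁴⁺ < Sc³⁺ (isoelectronic, higher Z=22 is smaller); Sc³⁺ < Y³⁺ (same group, period 4 vs 5); Y³⁺ < Sr²⁺ (both 36 e⁻, Z=39>38); Sr²⁺ < Rb⁺ (both 36 e⁻, Z=38>37); Rb⁺ < Br⁻ (both 36 e⁻, Z=37>35); Br⁻ < I⁻ (same group, 1 shell fewer).
Ordering all of them (including Rb⁺) by radius gives Ti⁴⁺ < Sc³⁺ < Y³⁺ < Sr²⁺ < Rb⁺ < Br⁻ < I⁻. Count: 2.

2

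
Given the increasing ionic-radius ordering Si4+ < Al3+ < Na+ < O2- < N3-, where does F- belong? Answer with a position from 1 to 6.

4

Isoelectronic series (10 e⁻ each). Size is set by nuclear charge: more protons means a smaller ion. Si4+ (Z=14), Al3+ (Z=13), Na+ (Z=11), F- (Z=9), O2- (Z=8), N3- (Z=7).
The complete sequence is Si4+ < Al3+ < Na+ < F- < O2- < N3-. F- sits at position 4.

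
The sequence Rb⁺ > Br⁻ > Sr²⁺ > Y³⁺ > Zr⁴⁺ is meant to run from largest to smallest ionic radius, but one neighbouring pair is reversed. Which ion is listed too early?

Rb⁺

Check each adjacent pair. Rb⁺ and Br⁻ are reversed: Rb⁺ and Br⁻ share 36 electrons; the higher nuclear charge on Rb (Z=37) contracts it more, so Rb⁺ < Br⁻. No other neighbouring pair contradicts the periodic trends, so Rb⁺ is the ion listed too early.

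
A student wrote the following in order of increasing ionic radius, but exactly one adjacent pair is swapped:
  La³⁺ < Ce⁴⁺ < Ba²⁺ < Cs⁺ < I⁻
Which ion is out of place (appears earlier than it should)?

La³⁺

Check each adjacent pair. La³⁺ and Ce⁴⁺ are reversed: both have 54 electrons but Z(Ce)=58 > Z(La)=57, so Ce⁴⁺ should be the smaller of the two. No other neighbouring pair contradicts the periodic trends, so La³⁺ is the ion listed too early.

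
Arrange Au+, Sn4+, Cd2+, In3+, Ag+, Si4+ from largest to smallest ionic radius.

First list Z and electron count for each: Si4+ has 10 e⁻ (Z=14), Sn4+ has 46 e⁻ (Z=50), In3+ has 46 e⁻ (Z=49), Cd2+ has 46 e⁻ (Z=48), Ag+ has 46 e⁻ (Z=47), Au+ has 78 e⁻ (Z=79). Si4+ < Sn4+ (same group, 2 shells fewer); Sn4+ < In3+ (isoelectronic, higher Z=50 is smaller); In3+ < Cd2+ (isoelectronic, higher Z=49 is smaller); Cd2+ < Ag+ (isoelectronic, higher Z=48 is smaller); Ag+ < Au+ (same group, 1 shell fewer).

Au+ > Ag+ > Cd2+ > In3+ > Sn4+ > Si4+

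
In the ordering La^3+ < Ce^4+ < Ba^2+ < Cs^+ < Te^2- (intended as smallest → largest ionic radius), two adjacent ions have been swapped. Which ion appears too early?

La^3+

Compare adjacent ions: they are isoelectronic (54 e⁻) and Ce has more protons than La (58 vs 57), making Ce^4+ smaller — yet in this increasing list La^3+ sits before Ce^4+. Nothing else is reversed, so La^3+ should move one place to the right.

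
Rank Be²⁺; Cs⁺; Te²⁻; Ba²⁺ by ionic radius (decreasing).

Electron counts and nuclear charges: Be²⁺ (Z=4, 2 e⁻), Ba²⁺ (Z=56, 54 e⁻), Cs⁺ (Z=55, 54 e⁻), Te²⁻ (Z=52, 54 e⁻). Be²⁺ < Ba²⁺ (same group, 4 shells fewer); Ba²⁺ < Cs⁺ (both 54 e⁻, Z=56>55); Cs⁺ < Te²⁻ (isoelectronic, higher Z=55 is smaller).

Te²⁻ > Cs⁺ > Ba²⁺ > Be²⁺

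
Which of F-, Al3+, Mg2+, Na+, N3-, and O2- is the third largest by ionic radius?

F-

These species are isoelectronic with 10 electrons. The only difference is the number of protons: Al3+ (Z=13), Mg2+ (Z=12), Na+ (Z=11), F- (Z=9), O2- (Z=8), N3- (Z=7). The strongest nuclear pull (Al3+) gives the smallest ion.
Full ascending order: Al3+ < Mg2+ < Na+ < F- < O2- < N3-. Counting from the largest, position 3 is F-.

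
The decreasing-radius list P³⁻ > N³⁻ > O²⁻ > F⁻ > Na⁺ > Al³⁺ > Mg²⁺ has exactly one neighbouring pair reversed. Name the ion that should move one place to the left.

The pair Al³⁺, Mg²⁺ is the wrong way round — both have 10 electrons but Z(Al)=13 > Z(Mg)=12, so Al³⁺ should be the smaller of the two. All other adjacent pairs agree with periodic trends, so Mg²⁺ is the misplaced ion.

Mg²⁺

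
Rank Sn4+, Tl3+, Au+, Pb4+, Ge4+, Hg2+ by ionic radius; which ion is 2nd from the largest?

Electron counts and nuclear charges: Ge4+: 28 e⁻, Z=32, Sn4+: 46 e⁻, Z=50, Pb4+: 78 e⁻, Z=82, Tl3+: 78 e⁻, Z=81, Hg2+: 78 e⁻, Z=80, Au+: 78 e⁻, Z=79. Ge4+ < Sn4+ (same group, period 4 vs 5); Sn4+ < Pb4+ (same group, 1 shell fewer); Pb4+ < Tl3+ (both 78 e⁻, Z=82>81); Tl3+ < Hg2+ (isoelectronic, higher Z=81 is smaller); Hg2+ < Au+ (isoelectronic, higher Z=80 is smaller).
Ordering: Ge4+ < Sn4+ < Pb4+ < Tl3+ < Hg2+ < Au+. The 2nd largest is Hg2+.

Hg2+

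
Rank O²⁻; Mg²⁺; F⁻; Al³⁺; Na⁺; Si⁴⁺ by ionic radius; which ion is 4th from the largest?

These species are isoelectronic with 10 electrons. The only difference is the number of protons: Si⁴⁺ (Z=14), Al³⁺ (Z=13), Mg²⁺ (Z=12), Na⁺ (Z=11), F⁻ (Z=9), O²⁻ (Z=8). The strongest nuclear pull (Si⁴⁺) gives the smallest ion.
That gives Si⁴⁺ < Al³⁺ < Mg²⁺ < Na⁺ < F⁻ < O²⁻. From the largest end, number 4 is Mg²⁺.

Mg²⁺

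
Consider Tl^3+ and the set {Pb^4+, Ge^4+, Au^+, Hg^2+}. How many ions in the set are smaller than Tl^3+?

2

Work out protons and electrons: Ge^4+: 28 e⁻, Z=32, Pb^4+: 78 e⁻, Z=82, Tl^3+: 78 e⁻, Z=81, Hg^2+: 78 e⁻, Z=80, Au^+: 78 e⁻, Z=79. Ge^4+ < Pb^4+ (same group, 2 shells fewer); Pb^4+ < Tl^3+ (both 78 e⁻, Z=82>81); Tl^3+ < Hg^2+ (both 78 e⁻, Z=81>80); Hg^2+ < Au^+ (isoelectronic, higher Z=80 is smaller).
Ordering all of them (including Tl^3+) by radius gives Ge^4+ < Pb^4+ < Tl^3+ < Hg^2+ < Au^+. So 2 are smaller.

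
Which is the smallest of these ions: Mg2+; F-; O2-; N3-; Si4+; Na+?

Si4+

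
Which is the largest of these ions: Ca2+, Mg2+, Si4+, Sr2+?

Sr2+

Si4+ (Z=14, 10 e⁻), Mg2+ (Z=12, 10 e⁻), Ca2+ (Z=20, 18 e⁻), Sr2+ (Z=38, 36 e⁻). Si4+ < Mg2+ (isoelectronic, higher Z=14 is smaller); Mg2+ < Ca2+ (same group, period 3 vs 4); Ca2+ < Sr2+ (same group, 1 shell fewer).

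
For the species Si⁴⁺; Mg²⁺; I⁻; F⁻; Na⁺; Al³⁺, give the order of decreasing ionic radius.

I⁻ > F⁻ > Na⁺ > Mg²⁺ > Al³⁺ > Si⁴⁺

Work out protons and electrons: Si⁴⁺ (Z=14, 10 e⁻), Al³⁺ (Z=13, 10 e⁻), Mg²⁺ (Z=12, 10 e⁻), Na⁺ (Z=11, 10 e⁻), F⁻ (Z=9, 10 e⁻), I⁻ (Z=53, 54 e⁻). Si⁴⁺ < Al³⁺ (isoelectronic, higher Z=14 is smaller); Al³⁺ < Mg²⁺ (isoelectronic, higher Z=13 is smaller); Mg²⁺ < Na⁺ (both 10 e⁻, Z=12>11); Na⁺ < F⁻ (both 10 e⁻, Z=11>9); F⁻ < I⁻ (same group, 3 shells fewer).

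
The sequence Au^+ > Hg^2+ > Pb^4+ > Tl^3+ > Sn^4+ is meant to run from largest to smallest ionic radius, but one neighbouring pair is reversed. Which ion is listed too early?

Pb^4+

Compare adjacent ions: Pb^4+ and Tl^3+ share 78 electrons; the higher nuclear charge on Pb (Z=82) contracts it more, so Pb^4+ < Tl^3+ — yet in this decreasing list Pb^4+ sits before Tl^3+. Nothing else is reversed, so Pb^4+ should move one place to the right.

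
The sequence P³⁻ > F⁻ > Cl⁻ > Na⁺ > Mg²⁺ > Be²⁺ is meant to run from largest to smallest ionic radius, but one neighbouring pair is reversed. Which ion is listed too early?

Scanning neighbour by neighbour, only F⁻/Cl⁻ violates a trend: F⁻ and Cl⁻ are in one column with the same charge; the lighter period-2 ion has one fewer shell and is smaller. That makes F⁻ the one sitting a position early relative to where it belongs.

F⁻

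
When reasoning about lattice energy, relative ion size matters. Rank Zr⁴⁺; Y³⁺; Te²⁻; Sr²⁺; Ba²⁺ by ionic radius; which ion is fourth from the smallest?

Ba²⁺

Tabulating Z and e⁻: Zr⁴⁺: 36 e⁻, Z=40, Y³⁺: 36 e⁻, Z=39, Sr²⁺: 36 e⁻, Z=38, Ba²⁺: 54 e⁻, Z=56, Te²⁻: 54 e⁻, Z=52. Zr⁴⁺ < Y³⁺ (isoelectronic, higher Z=40 is smaller); Y³⁺ < Sr²⁺ (both 36 e⁻, Z=39>38); Sr²⁺ < Ba²⁺ (same group, period 5 vs 6); Ba²⁺ < Te²⁻ (isoelectronic, higher Z=56 is smaller).
Ordering: Zr⁴⁺ < Y³⁺ < Sr²⁺ < Ba²⁺ < Te²⁻. The fourth smallest is Ba²⁺.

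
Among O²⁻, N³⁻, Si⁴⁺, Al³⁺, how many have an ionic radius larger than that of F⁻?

These species are isoelectronic with 10 electrons. The only difference is the number of protons: Si⁴⁺ (Z=14), Al³⁺ (Z=13), F⁻ (Z=9), O²⁻ (Z=8), N³⁻ (Z=7). The strongest nuclear pull (Si⁴⁺) gives the smallest ion.
Overall: Si⁴⁺ < Al³⁺ < F⁻ < O²⁻ < N³⁻. F⁻ has 2 below it and 2 above. That's 2.

2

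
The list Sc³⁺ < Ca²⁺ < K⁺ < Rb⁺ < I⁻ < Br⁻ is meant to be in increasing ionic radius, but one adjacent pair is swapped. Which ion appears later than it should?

Check each adjacent pair. I⁻ and Br⁻ are reversed: same group and charge — period 4 sits above period 5, so Br⁻ is smaller. No other neighbouring pair contradicts the periodic trends, so Br⁻ is the ion listed too late.

Br⁻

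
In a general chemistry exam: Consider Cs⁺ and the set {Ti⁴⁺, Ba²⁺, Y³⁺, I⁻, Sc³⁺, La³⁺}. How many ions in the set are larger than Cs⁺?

Tabulating Z and e⁻: Ti⁴⁺ has 18 e⁻ (Z=22), Sc³⁺ has 18 e⁻ (Z=21), Y³⁺ has 36 e⁻ (Z=39), La³⁺ has 54 e⁻ (Z=57), Ba²⁺ has 54 e⁻ (Z=56), Cs⁺ has 54 e⁻ (Z=55), I⁻ has 54 e⁻ (Z=53). Ti⁴⁺ < Sc³⁺ (isoelectronic, higher Z=22 is smaller); Sc³⁺ < Y³⁺ (same group, period 4 vs 5); Y³⁺ < La³⁺ (same group, period 5 vs 6); La³⁺ < Ba²⁺ (both 54 e⁻, Z=57>56); Ba²⁺ < Cs⁺ (isoelectronic, higher Z=56 is smaller); Cs⁺ < I⁻ (both 54 e⁻, Z=55>53).
Placing each against Cs⁺: smaller — Ti⁴⁺, Sc³⁺, Y³⁺, La³⁺, Ba²⁺; larger — I⁻. That's 1.

1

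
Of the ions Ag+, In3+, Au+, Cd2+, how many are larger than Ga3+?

Work out protons and electrons: Ga3+: 28 e⁻, Z=31, In3+: 46 e⁻, Z=49, Cd2+: 46 e⁻, Z=48, Ag+: 46 e⁻, Z=47, Au+: 78 e⁻, Z=79. Ga3+ < In3+ (same group, 1 shell fewer); In3+ < Cd2+ (both 46 e⁻, Z=49>48); Cd2+ < Ag+ (both 46 e⁻, Z=48>47); Ag+ < Au+ (same group, period 5 vs 6).
Placing each against Ga3+: smaller — none; larger — In3+, Cd2+, Ag+, Au+. That's 4.

4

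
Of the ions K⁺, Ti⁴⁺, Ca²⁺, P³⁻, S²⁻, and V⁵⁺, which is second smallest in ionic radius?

Ti⁴⁺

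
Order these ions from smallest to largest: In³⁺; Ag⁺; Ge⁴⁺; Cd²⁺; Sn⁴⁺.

Ge⁴⁺ (Z=32, 28 e⁻), Sn⁴⁺ (Z=50, 46 e⁻), In³⁺ (Z=49, 46 e⁻), Cd²⁺ (Z=48, 46 e⁻), Ag⁺ (Z=47, 46 e⁻). Ge⁴⁺ < Sn⁴⁺ (same group, period 4 vs 5); Sn⁴⁺ < In³⁺ (isoelectronic, higher Z=50 is smaller); In³⁺ < Cd²⁺ (isoelectronic, higher Z=49 is smaller); Cd²⁺ < Ag⁺ (both 46 e⁻, Z=48>47).

Ge⁴⁺ < Sn⁴⁺ < In³⁺ < Cd²⁺ < Ag⁺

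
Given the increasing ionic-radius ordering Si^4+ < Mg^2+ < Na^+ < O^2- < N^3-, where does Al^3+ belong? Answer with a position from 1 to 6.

These species are isoelectronic with 10 electrons. The only difference is the number of protons: Si^4+ (Z=14), Al^3+ (Z=13), Mg^2+ (Z=12), Na^+ (Z=11), O^2- (Z=8), N^3- (Z=7). The strongest nuclear pull (Si^4+) gives the smallest ion.
The complete sequence is Si^4+ < Al^3+ < Mg^2+ < Na^+ < O^2- < N^3-. Al^3+ sits at position 2.

2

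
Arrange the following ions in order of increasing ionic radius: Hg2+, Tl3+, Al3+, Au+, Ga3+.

Tabulating Z and e⁻: Al3+ (Z=13, 10 e⁻), Ga3+ (Z=31, 28 e⁻), Tl3+ (Z=81, 78 e⁻), Hg2+ (Z=80, 78 e⁻), Au+ (Z=79, 78 e⁻). Al3+ < Ga3+ (same group, period 3 vs 4); Ga3+ < Tl3+ (same group, period 4 vs 6); Tl3+ < Hg2+ (both 78 e⁻, Z=81>80); Hg2+ < Au+ (both 78 e⁻, Z=80>79).

Al3+ < Ga3+ < Tl3+ < Hg2+ < Au+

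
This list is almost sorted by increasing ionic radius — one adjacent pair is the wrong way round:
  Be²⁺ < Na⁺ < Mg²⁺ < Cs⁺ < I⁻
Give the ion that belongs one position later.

Check each adjacent pair. Na⁺ and Mg²⁺ are reversed: both have 10 electrons but Z(Mg)=12 > Z(Na)=11, so Mg²⁺ should be the smaller of the two. No other neighbouring pair contradicts the periodic trends, so Na⁺ is the ion listed too early.

Na⁺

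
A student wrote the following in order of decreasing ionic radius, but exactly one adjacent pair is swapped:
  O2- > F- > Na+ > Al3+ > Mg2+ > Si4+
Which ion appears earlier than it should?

Al3+

Check each adjacent pair. Al3+ and Mg2+ are reversed: both have 10 electrons but Z(Al)=13 > Z(Mg)=12, so Al3+ should be the smaller of the two. No other neighbouring pair contradicts the periodic trends, so Al3+ is the ion listed too early.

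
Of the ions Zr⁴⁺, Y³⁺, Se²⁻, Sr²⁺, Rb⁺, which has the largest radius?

Se²⁻

Each ion has 36 electrons. The ranking follows nuclear charge in reverse — greater Z gives a smaller radius. Zr⁴⁺ (Z=40), Y³⁺ (Z=39), Sr²⁺ (Z=38), Rb⁺ (Z=37), Se²⁻ (Z=34).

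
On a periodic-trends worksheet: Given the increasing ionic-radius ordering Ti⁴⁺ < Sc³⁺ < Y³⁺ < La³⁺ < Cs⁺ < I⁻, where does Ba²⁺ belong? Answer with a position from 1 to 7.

5

First list Z and electron count for each: Ti⁴⁺: 18 e⁻, Z=22, Sc³⁺: 18 e⁻, Z=21, Y³⁺: 36 e⁻, Z=39, La³⁺: 54 e⁻, Z=57, Ba²⁺: 54 e⁻, Z=56, Cs⁺: 54 e⁻, Z=55, I⁻: 54 e⁻, Z=53. Ti⁴⁺ < Sc³⁺ (isoelectronic, higher Z=22 is smaller); Sc³⁺ < Y³⁺ (same group, period 4 vs 5); Y³⁺ < La³⁺ (same group, period 5 vs 6); La³⁺ < Ba²⁺ (isoelectronic, higher Z=57 is smaller); Ba²⁺ < Cs⁺ (both 54 e⁻, Z=56>55); Cs⁺ < I⁻ (both 54 e⁻, Z=55>53).
The complete sequence is Ti⁴⁺ < Sc³⁺ < Y³⁺ < La³⁺ < Ba²⁺ < Cs⁺ < I⁻. Ba²⁺ sits at position 5.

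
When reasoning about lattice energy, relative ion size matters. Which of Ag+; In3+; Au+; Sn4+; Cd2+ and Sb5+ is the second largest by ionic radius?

Tabulating Z and e⁻: Sb5+ (Z=51, 46 e⁻), Sn4+ (Z=50, 46 e⁻), In3+ (Z=49, 46 e⁻), Cd2+ (Z=48, 46 e⁻), Ag+ (Z=47, 46 e⁻), Au+ (Z=79, 78 e⁻). Sb5+ < Sn4+ (both 46 e⁻, Z=51>50); Sn4+ < In3+ (both 46 e⁻, Z=50>49); In3+ < Cd2+ (isoelectronic, higher Z=49 is smaller); Cd2+ < Ag+ (isoelectronic, higher Z=48 is smaller); Ag+ < Au+ (same group, 1 shell fewer).
Full ascending order: Sb5+ < Sn4+ < In3+ < Cd2+ < Ag+ < Au+. Counting from the largest, position 2 is Ag+.

Ag+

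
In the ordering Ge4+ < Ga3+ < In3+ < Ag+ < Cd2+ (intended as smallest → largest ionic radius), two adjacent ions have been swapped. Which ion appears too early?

Scanning neighbour by neighbour, only Ag+/Cd2+ violates a trend: both have 46 electrons but Z(Cd)=48 > Z(Ag)=47, so Cd2+ should be the smaller of the two. That makes Ag+ the one sitting a position early relative to where it belongs.

Ag+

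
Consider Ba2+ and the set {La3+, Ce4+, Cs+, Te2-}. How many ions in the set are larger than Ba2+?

Isoelectronic series (54 e⁻ each). Size is set by nuclear charge: more protons means a smaller ion. Ce4+ (Z=58), La3+ (Z=57), Ba2+ (Z=56), Cs+ (Z=55), Te2- (Z=52).
Ordering all of them (including Ba2+) by radius gives Ce4+ < La3+ < Ba2+ < Cs+ < Te2-. Count: 2.

2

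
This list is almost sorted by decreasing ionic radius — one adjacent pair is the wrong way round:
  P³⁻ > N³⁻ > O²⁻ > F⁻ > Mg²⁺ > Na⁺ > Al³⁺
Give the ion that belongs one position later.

Mg²⁺

Check each adjacent pair. Mg²⁺ and Na⁺ are reversed: they are isoelectronic (10 e⁻) and Mg has more protons than Na (12 vs 11), making Mg²⁺ smaller. No other neighbouring pair contradicts the periodic trends, so Mg²⁺ is the ion listed too early.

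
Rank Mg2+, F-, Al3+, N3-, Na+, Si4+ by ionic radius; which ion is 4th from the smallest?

Na+

Each ion has 10 electrons. The ranking follows nuclear charge in reverse — greater Z gives a smaller radius. Si4+ (Z=14), Al3+ (Z=13), Mg2+ (Z=12), Na+ (Z=11), F- (Z=9), N3- (Z=7).
That gives Si4+ < Al3+ < Mg2+ < Na+ < F- < N3-. From the smallest end, number 4 is Na+.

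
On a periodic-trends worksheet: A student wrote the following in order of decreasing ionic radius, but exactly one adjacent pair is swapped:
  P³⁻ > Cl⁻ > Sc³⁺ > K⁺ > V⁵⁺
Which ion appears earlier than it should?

The pair Sc³⁺, K⁺ is the wrong way round — Sc³⁺ and K⁺ share 18 electrons; the higher nuclear charge on Sc (Z=21) contracts it more, so Sc³⁺ < K⁺. All other adjacent pairs agree with periodic trends, so Sc³⁺ is the misplaced ion.

Sc³⁺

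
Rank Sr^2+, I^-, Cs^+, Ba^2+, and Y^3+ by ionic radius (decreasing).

I^- > Cs^+ > Ba^2+ > Sr^2+ > Y^3+

First list Z and electron count for each: Y^3+ has 36 e⁻ (Z=39), Sr^2+ has 36 e⁻ (Z=38), Ba^2+ has 54 e⁻ (Z=56), Cs^+ has 54 e⁻ (Z=55), I^- has 54 e⁻ (Z=53). Y^3+ < Sr^2+ (both 36 e⁻, Z=39>38); Sr^2+ < Ba^2+ (same group, 1 shell fewer); Ba^2+ < Cs^+ (isoelectronic, higher Z=56 is smaller); Cs^+ < I^- (isoelectronic, higher Z=55 is smaller).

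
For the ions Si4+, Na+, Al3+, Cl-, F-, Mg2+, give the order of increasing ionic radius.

Si4+ < Al3+ < Mg2+ < Na+ < F- < Cl-

Si4+ (Z=14, 10 e⁻), Al3+ (Z=13, 10 e⁻), Mg2+ (Z=12, 10 e⁻), Na+ (Z=11, 10 e⁻), F- (Z=9, 10 e⁻), Cl- (Z=17, 18 e⁻). Si4+ < Al3+ (both 10 e⁻, Z=14>13); Al3+ < Mg2+ (isoelectronic, higher Z=13 is smaller); Mg2+ < Na+ (isoelectronic, higher Z=12 is smaller); Na+ < F- (isoelectronic, higher Z=11 is smaller); F- < Cl- (same group, period 2 vs 3).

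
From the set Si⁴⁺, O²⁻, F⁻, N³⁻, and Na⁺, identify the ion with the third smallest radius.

F⁻

Each ion has 10 electrons. The ranking follows nuclear charge in reverse — greater Z gives a smaller radius. Si⁴⁺ (Z=14), Na⁺ (Z=11), F⁻ (Z=9), O²⁻ (Z=8), N³⁻ (Z=7).
Ordering: Si⁴⁺ < Na⁺ < F⁻ < O²⁻ < N³⁻. The third smallest is F⁻.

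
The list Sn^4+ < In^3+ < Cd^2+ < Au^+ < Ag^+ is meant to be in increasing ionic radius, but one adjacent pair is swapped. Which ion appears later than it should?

The pair Au^+, Ag^+ is the wrong way round — Ag^+ and Au^+ are in one column with the same charge; the lighter period-5 ion has one fewer shell and is smaller. All other adjacent pairs agree with periodic trends, so Ag^+ is the misplaced ion.

Ag^+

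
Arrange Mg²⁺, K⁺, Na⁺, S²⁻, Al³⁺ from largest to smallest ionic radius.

S²⁻ > K⁺ > Na⁺ > Mg²⁺ > Al³⁺

First list Z and electron count for each: Al³⁺: 10 e⁻, Z=13, Mg²⁺: 10 e⁻, Z=12, Na⁺: 10 e⁻, Z=11, K⁺: 18 e⁻, Z=19, S²⁻: 18 e⁻, Z=16. Al³⁺ < Mg²⁺ (both 10 e⁻, Z=13>12); Mg²⁺ < Na⁺ (isoelectronic, higher Z=12 is smaller); Na⁺ < K⁺ (same group, period 3 vs 4); K⁺ < S²⁻ (isoelectronic, higher Z=19 is smaller).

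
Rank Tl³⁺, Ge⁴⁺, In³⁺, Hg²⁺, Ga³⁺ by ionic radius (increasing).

Ge⁴⁺ < Ga³⁺ < In³⁺ < Tl³⁺ < Hg²⁺

Tabulating Z and e⁻: Ge⁴⁺ has 28 e⁻ (Z=32), Ga³⁺ has 28 e⁻ (Z=31), In³⁺ has 46 e⁻ (Z=49), Tl³⁺ has 78 e⁻ (Z=81), Hg²⁺ has 78 e⁻ (Z=80). Ge⁴⁺ < Ga³⁺ (isoelectronic, higher Z=32 is smaller); Ga³⁺ < In³⁺ (same group, 1 shell fewer); In³⁺ < Tl³⁺ (same group, 1 shell fewer); Tl³⁺ < Hg²⁺ (isoelectronic, higher Z=81 is smaller).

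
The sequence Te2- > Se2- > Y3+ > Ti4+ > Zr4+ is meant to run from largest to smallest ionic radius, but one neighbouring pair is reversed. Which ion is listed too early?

Ti4+

Scanning neighbour by neighbour, only Ti4+/Zr4+ violates a trend: both in group 4 with the same charge; Ti4+ (period 4) has the smaller radius. That makes Ti4+ the one sitting a position early relative to where it belongs.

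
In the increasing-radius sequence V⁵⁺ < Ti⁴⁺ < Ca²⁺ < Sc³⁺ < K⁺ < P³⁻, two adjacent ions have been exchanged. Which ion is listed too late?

Compare adjacent ions: Sc³⁺ and Ca²⁺ share 18 electrons; the higher nuclear charge on Sc (Z=21) contracts it more, so Sc³⁺ < Ca²⁺ — yet in this increasing list Ca²⁺ sits before Sc³⁺. Nothing else is reversed, so Sc³⁺ should move one place to the left.

Sc³⁺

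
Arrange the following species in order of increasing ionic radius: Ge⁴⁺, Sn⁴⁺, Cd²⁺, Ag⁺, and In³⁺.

Ge⁴⁺ < Sn⁴⁺ < In³⁺ < Cd²⁺ < Ag⁺

Ge⁴⁺ (Z=32, 28 e⁻), Sn⁴⁺ (Z=50, 46 e⁻), In³⁺ (Z=49, 46 e⁻), Cd²⁺ (Z=48, 46 e⁻), Ag⁺ (Z=47, 46 e⁻). Ge⁴⁺ < Sn⁴⁺ (same group, period 4 vs 5); Sn⁴⁺ < In³⁺ (isoelectronic, higher Z=50 is smaller); In³⁺ < Cd²⁺ (isoelectronic, higher Z=49 is smaller); Cd²⁺ < Ag⁺ (both 46 e⁻, Z=48>47).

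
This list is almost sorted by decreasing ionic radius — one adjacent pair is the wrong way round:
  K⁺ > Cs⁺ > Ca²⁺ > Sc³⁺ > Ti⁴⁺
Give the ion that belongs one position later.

K⁺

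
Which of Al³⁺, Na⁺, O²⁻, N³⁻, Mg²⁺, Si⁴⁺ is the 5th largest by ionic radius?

Al³⁺

Isoelectronic series (10 e⁻ each). Size is set by nuclear charge: more protons means a smaller ion. Si⁴⁺ (Z=14), Al³⁺ (Z=13), Mg²⁺ (Z=12), Na⁺ (Z=11), O²⁻ (Z=8), N³⁻ (Z=7).
So the order is Si⁴⁺ < Al³⁺ < Mg²⁺ < Na⁺ < O²⁻ < N³⁻; the 5th-largest ion is Al³⁺.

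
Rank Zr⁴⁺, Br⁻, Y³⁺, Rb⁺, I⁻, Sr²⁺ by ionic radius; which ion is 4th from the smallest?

First list Z and electron count for each: Zr⁴⁺ (Z=40, 36 e⁻), Y³⁺ (Z=39, 36 e⁻), Sr²⁺ (Z=38, 36 e⁻), Rb⁺ (Z=37, 36 e⁻), Br⁻ (Z=35, 36 e⁻), I⁻ (Z=53, 54 e⁻). Zr⁴⁺ < Y³⁺ (isoelectronic, higher Z=40 is smaller); Y³⁺ < Sr²⁺ (both 36 e⁻, Z=39>38); Sr²⁺ < Rb⁺ (both 36 e⁻, Z=38>37); Rb⁺ < Br⁻ (both 36 e⁻, Z=37>35); Br⁻ < I⁻ (same group, period 4 vs 5).
Full ascending order: Zr⁴⁺ < Y³⁺ < Sr²⁺ < Rb⁺ < Br⁻ < I⁻. Counting from the smallest, position 4 is Rb⁺.

Rb⁺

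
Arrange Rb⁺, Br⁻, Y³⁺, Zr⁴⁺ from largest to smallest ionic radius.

Br⁻ > Rb⁺ > Y³⁺ > Zr⁴⁺

Each ion has 36 electrons. The ranking follows nuclear charge in reverse — greater Z gives a smaller radius. Zr⁴⁺ (Z=40), Y³⁺ (Z=39), Rb⁺ (Z=37), Br⁻ (Z=35).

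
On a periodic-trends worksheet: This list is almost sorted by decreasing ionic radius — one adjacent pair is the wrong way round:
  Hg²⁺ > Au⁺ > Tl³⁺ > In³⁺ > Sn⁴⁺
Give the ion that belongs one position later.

Hg²⁺

Compare adjacent ions: Hg²⁺ and Au⁺ share 78 electrons; the higher nuclear charge on Hg (Z=80) contracts it more, so Hg²⁺ < Au⁺ — yet in this decreasing list Hg²⁺ sits before Au⁺. Nothing else is reversed, so Hg²⁺ should move one place to the right.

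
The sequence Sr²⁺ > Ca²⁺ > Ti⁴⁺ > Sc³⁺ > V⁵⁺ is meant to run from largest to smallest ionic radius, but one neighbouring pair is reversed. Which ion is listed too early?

Ti⁴⁺

Check each adjacent pair. Ti⁴⁺ and Sc³⁺ are reversed: they are isoelectronic (18 e⁻) and Ti has more protons than Sc (22 vs 21), making Ti⁴⁺ smaller. No other neighbouring pair contradicts the periodic trends, so Ti⁴⁺ is the ion listed too early.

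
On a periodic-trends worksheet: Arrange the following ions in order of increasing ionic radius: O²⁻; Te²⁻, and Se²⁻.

O²⁻ < Se²⁻ < Te²⁻

These ions sit in one column with identical charge. Each step down the periodic table adds a principal shell, increasing the radius.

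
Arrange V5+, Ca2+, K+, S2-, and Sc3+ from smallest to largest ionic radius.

All of these have 18 electrons (isoelectronic). With the same electron cloud, the ion with the most protons pulls it in tightest. Nuclear charges: V5+ (Z=23), Sc3+ (Z=21), Ca2+ (Z=20), K+ (Z=19), S2- (Z=16). Highest Z is smallest.

V5+ < Sc3+ < Ca2+ < K+ < S2-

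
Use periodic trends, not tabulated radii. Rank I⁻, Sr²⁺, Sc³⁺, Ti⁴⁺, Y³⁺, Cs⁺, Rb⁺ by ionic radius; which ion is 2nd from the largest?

Cs⁺

Tabulating Z and e⁻: Ti⁴⁺ (Z=22, 18 e⁻), Sc³⁺ (Z=21, 18 e⁻), Y³⁺ (Z=39, 36 e⁻), Sr²⁺ (Z=38, 36 e⁻), Rb⁺ (Z=37, 36 e⁻), Cs⁺ (Z=55, 54 e⁻), I⁻ (Z=53, 54 e⁻). Ti⁴⁺ < Sc³⁺ (both 18 e⁻, Z=22>21); Sc³⁺ < Y³⁺ (same group, 1 shell fewer); Y³⁺ < Sr²⁺ (both 36 e⁻, Z=39>38); Sr²⁺ < Rb⁺ (both 36 e⁻, Z=38>37); Rb⁺ < Cs⁺ (same group, period 5 vs 6); Cs⁺ < I⁻ (both 54 e⁻, Z=55>53).
So the order is Ti⁴⁺ < Sc³⁺ < Y³⁺ < Sr²⁺ < Rb⁺ < Cs⁺ < I⁻; the 2nd-largest ion is Cs⁺.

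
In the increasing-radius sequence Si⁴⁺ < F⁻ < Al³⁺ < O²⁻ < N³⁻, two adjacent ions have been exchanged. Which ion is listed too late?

Al³⁺

Compare adjacent ions: they are isoelectronic (10 e⁻) and Al has more protons than F (13 vs 9), making Al³⁺ smaller — yet in this increasing list F⁻ sits before Al³⁺. Nothing else is reversed, so Al³⁺ should move one place to the left.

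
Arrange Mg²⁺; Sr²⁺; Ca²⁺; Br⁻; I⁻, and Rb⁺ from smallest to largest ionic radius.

Electron counts and nuclear charges: Mg²⁺ (Z=12, 10 e⁻), Ca²⁺ (Z=20, 18 e⁻), Sr²⁺ (Z=38, 36 e⁻), Rb⁺ (Z=37, 36 e⁻), Br⁻ (Z=35, 36 e⁻), I⁻ (Z=53, 54 e⁻). Mg²⁺ < Ca²⁺ (same group, 1 shell fewer); Ca²⁺ < Sr²⁺ (same group, 1 shell fewer); Sr²⁺ < Rb⁺ (both 36 e⁻, Z=38>37); Rb⁺ < Br⁻ (both 36 e⁻, Z=37>35); Br⁻ < I⁻ (same group, period 4 vs 5).

Mg²⁺ < Ca²⁺ < Sr²⁺ < Rb⁺ < Br⁻ < I⁻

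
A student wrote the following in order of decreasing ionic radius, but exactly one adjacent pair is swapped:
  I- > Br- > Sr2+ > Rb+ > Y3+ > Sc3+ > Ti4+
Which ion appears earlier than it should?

Sr2+

Scanning neighbour by neighbour, only Sr2+/Rb+ violates a trend: Sr2+ and Rb+ share 36 electrons; the higher nuclear charge on Sr (Z=38) contracts it more, so Sr2+ < Rb+. That makes Sr2+ the one sitting a position early relative to where it belongs.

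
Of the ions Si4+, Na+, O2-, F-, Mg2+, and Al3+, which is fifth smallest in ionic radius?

Isoelectronic series (10 e⁻ each). Size is set by nuclear charge: more protons means a smaller ion. Si4+ (Z=14), Al3+ (Z=13), Mg2+ (Z=12), Na+ (Z=11), F- (Z=9), O2- (Z=8).
So the order is Si4+ < Al3+ < Mg2+ < Na+ < F- < O2-; the 5th-smallest ion is F-.

F-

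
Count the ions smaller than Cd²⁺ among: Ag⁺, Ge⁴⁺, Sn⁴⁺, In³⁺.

3

First list Z and electron count for each: Ge⁴⁺ (Z=32, 28 e⁻), Sn⁴⁺ (Z=50, 46 e⁻), In³⁺ (Z=49, 46 e⁻), Cd²⁺ (Z=48, 46 e⁻), Ag⁺ (Z=47, 46 e⁻). Ge⁴⁺ < Sn⁴⁺ (same group, period 4 vs 5); Sn⁴⁺ < In³⁺ (both 46 e⁻, Z=50>49); In³⁺ < Cd²⁺ (isoelectronic, higher Z=49 is smaller); Cd²⁺ < Ag⁺ (isoelectronic, higher Z=48 is smaller).
Overall: Ge⁴⁺ < Sn⁴⁺ < In³⁺ < Cd²⁺ < Ag⁺. Cd²⁺ has 3 below it and 1 above. That's 3.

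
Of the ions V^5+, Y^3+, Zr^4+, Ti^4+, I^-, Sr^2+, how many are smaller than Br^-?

V^5+: 18 e⁻, Z=23, Ti^4+: 18 e⁻, Z=22, Zr^4+: 36 e⁻, Z=40, Y^3+: 36 e⁻, Z=39, Sr^2+: 36 e⁻, Z=38, Br^-: 36 e⁻, Z=35, I^-: 54 e⁻, Z=53. V^5+ < Ti^4+ (isoelectronic, higher Z=23 is smaller); Ti^4+ < Zr^4+ (same group, 1 shell fewer); Zr^4+ < Y^3+ (isoelectronic, higher Z=40 is smaller); Y^3+ < Sr^2+ (isoelectronic, higher Z=39 is smaller); Sr^2+ < Br^- (both 36 e⁻, Z=38>35); Br^- < I^- (same group, period 4 vs 5).
Ordering all of them (including Br^-) by radius gives V^5+ < Ti^4+ < Zr^4+ < Y^3+ < Sr^2+ < Br^- < I^-. That's 5.

5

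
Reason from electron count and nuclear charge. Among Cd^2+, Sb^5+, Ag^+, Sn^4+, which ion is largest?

These species are isoelectronic with 46 electrons. The only difference is the number of protons: Sb^5+ (Z=51), Sn^4+ (Z=50), Cd^2+ (Z=48), Ag^+ (Z=47). The strongest nuclear pull (Sb^5+) gives the smallest ion.

Ag^+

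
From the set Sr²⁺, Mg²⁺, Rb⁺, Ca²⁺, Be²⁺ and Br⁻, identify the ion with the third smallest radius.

Ca²⁺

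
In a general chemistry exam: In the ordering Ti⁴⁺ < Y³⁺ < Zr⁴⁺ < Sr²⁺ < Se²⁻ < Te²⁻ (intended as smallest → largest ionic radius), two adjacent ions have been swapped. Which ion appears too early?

Check each adjacent pair. Y³⁺ and Zr⁴⁺ are reversed: they are isoelectronic (36 e⁻) and Zr has more protons than Y (40 vs 39), making Zr⁴⁺ smaller. No other neighbouring pair contradicts the periodic trends, so Y³⁺ is the ion listed too early.

Y³⁺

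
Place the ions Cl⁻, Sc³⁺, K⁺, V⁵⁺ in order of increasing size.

V⁵⁺ < Sc³⁺ < K⁺ < Cl⁻

Each ion has 18 electrons. The ranking follows nuclear charge in reverse — greater Z gives a smaller radius. V⁵⁺ (Z=23), Sc³⁺ (Z=21), K⁺ (Z=19), Cl⁻ (Z=17).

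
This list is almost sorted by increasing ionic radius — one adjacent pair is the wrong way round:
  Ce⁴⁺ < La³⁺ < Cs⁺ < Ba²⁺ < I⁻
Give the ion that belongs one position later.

Cs⁺

Check each adjacent pair. Cs⁺ and Ba²⁺ are reversed: both have 54 electrons but Z(Ba)=56 > Z(Cs)=55, so Ba²⁺ should be the smaller of the two. No other neighbouring pair contradicts the periodic trends, so Cs⁺ is the ion listed too early.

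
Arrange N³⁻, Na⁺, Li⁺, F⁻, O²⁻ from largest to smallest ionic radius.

N³⁻ > O²⁻ > F⁻ > Na⁺ > Li⁺

Li⁺ has 2 e⁻ (Z=3), Na⁺ has 10 e⁻ (Z=11), F⁻ has 10 e⁻ (Z=9), O²⁻ has 10 e⁻ (Z=8), N³⁻ has 10 e⁻ (Z=7). Li⁺ < Na⁺ (same group, 1 shell fewer); Na⁺ < F⁻ (both 10 e⁻, Z=11>9); F⁻ < O²⁻ (isoelectronic, higher Z=9 is smaller); O²⁻ < N³⁻ (both 10 e⁻, Z=8>7).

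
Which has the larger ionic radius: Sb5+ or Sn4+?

Sn4+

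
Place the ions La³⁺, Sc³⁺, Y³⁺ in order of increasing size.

These ions sit in one column with identical charge. Each step down the periodic table adds a principal shell, increasing the radius.

Sc³⁺ < Y³⁺ < La³⁺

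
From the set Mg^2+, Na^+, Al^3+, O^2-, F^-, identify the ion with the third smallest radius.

All of these have 10 electrons (isoelectronic). With the same electron cloud, the ion with the most protons pulls it in tightest. Nuclear charges: Al^3+ (Z=13), Mg^2+ (Z=12), Na^+ (Z=11), F^- (Z=9), O^2- (Z=8). Highest Z is smallest.
That gives Al^3+ < Mg^2+ < Na^+ < F^- < O^2-. From the smallest end, number 3 is Na^+.

Na^+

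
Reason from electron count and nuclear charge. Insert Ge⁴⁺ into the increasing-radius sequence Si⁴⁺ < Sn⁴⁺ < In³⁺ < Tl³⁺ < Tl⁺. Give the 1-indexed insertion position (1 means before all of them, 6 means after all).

2

Tabulating Z and e⁻: Si⁴⁺ (Z=14, 10 e⁻), Ge⁴⁺ (Z=32, 28 e⁻), Sn⁴⁺ (Z=50, 46 e⁻), In³⁺ (Z=49, 46 e⁻), Tl³⁺ (Z=81, 78 e⁻), Tl⁺ (Z=81, 80 e⁻). Si⁴⁺ < Ge⁴⁺ (same group, 1 shell fewer); Ge⁴⁺ < Sn⁴⁺ (same group, period 4 vs 5); Sn⁴⁺ < In³⁺ (isoelectronic, higher Z=50 is smaller); In³⁺ < Tl³⁺ (same group, 1 shell fewer); Tl³⁺ < Tl⁺ (higher charge on the same element).
The complete sequence is Si⁴⁺ < Ge⁴⁺ < Sn⁴⁺ < In³⁺ < Tl³⁺ < Tl⁺. Ge⁴⁺ sits at position 2.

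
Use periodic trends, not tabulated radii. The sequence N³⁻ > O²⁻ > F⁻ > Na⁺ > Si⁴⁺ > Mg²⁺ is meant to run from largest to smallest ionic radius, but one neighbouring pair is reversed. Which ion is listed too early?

Si⁴⁺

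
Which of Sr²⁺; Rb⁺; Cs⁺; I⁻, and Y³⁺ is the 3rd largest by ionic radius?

Y³⁺ (Z=39, 36 e⁻), Sr²⁺ (Z=38, 36 e⁻), Rb⁺ (Z=37, 36 e⁻), Cs⁺ (Z=55, 54 e⁻), I⁻ (Z=53, 54 e⁻). Y³⁺ < Sr²⁺ (isoelectronic, higher Z=39 is smaller); Sr²⁺ < Rb⁺ (isoelectronic, higher Z=38 is smaller); Rb⁺ < Cs⁺ (same group, 1 shell fewer); Cs⁺ < I⁻ (isoelectronic, higher Z=55 is smaller).
That gives Y³⁺ < Sr²⁺ < Rb⁺ < Cs⁺ < I⁻. From the largest end, number 3 is Rb⁺.

Rb⁺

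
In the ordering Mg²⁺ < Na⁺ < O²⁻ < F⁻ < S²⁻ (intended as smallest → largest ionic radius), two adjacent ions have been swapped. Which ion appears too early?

O²⁻

Check each adjacent pair. O²⁻ and F⁻ are reversed: they are isoelectronic (10 e⁻) and F has more protons than O (9 vs 8), making F⁻ smaller. No other neighbouring pair contradicts the periodic trends, so O²⁻ is the ion listed too early.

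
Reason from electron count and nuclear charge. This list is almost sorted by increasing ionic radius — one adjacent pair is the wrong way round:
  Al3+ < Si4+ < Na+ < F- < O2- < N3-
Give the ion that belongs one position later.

Al3+

Check each adjacent pair. Al3+ and Si4+ are reversed: Si4+ and Al3+ share 10 electrons; the higher nuclear charge on Si (Z=14) contracts it more, so Si4+ < Al3+. No other neighbouring pair contradicts the periodic trends, so Al3+ is the ion listed too early.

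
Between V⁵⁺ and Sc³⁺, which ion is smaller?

These species are isoelectronic with 18 electrons. The only difference is the number of protons: V⁵⁺ (Z=23), Sc³⁺ (Z=21). The strongest nuclear pull (V⁵⁺) gives the smallest ion.

V⁵⁺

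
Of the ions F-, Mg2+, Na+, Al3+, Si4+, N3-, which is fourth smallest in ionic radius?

These species are isoelectronic with 10 electrons. The only difference is the number of protons: Si4+ (Z=14), Al3+ (Z=13), Mg2+ (Z=12), Na+ (Z=11), F- (Z=9), N3- (Z=7). The strongest nuclear pull (Si4+) gives the smallest ion.
So the order is Si4+ < Al3+ < Mg2+ < Na+ < F- < N3-; the 4th-smallest ion is Na+.

Na+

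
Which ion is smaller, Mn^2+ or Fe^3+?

Fe^3+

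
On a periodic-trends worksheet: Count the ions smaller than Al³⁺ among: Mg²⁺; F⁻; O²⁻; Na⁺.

These species are isoelectronic with 10 electrons. The only difference is the number of protons: Al³⁺ (Z=13), Mg²⁺ (Z=12), Na⁺ (Z=11), F⁻ (Z=9), O²⁻ (Z=8). The strongest nuclear pull (Al³⁺) gives the smallest ion.
Ordering all of them (including Al³⁺) by radius gives Al³⁺ < Mg²⁺ < Na⁺ < F⁻ < O²⁻. That's 0.

0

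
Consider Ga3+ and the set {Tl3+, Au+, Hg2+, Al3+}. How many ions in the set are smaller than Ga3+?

Work out protons and electrons: Al3+ has 10 e⁻ (Z=13), Ga3+ has 28 e⁻ (Z=31), Tl3+ has 78 e⁻ (Z=81), Hg2+ has 78 e⁻ (Z=80), Au+ has 78 e⁻ (Z=79). Al3+ < Ga3+ (same group, period 3 vs 4); Ga3+ < Tl3+ (same group, 2 shells fewer); Tl3+ < Hg2+ (isoelectronic, higher Z=81 is smaller); Hg2+ < Au+ (both 78 e⁻, Z=80>79).
Ordering all of them (including Ga3+) by radius gives Al3+ < Ga3+ < Tl3+ < Hg2+ < Au+. Count: 1.

1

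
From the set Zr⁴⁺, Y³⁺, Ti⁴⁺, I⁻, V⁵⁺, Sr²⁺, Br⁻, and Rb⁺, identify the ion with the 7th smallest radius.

Br⁻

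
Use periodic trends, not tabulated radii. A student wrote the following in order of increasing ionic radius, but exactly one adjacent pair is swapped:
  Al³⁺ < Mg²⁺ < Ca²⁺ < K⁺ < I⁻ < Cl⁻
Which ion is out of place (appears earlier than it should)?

I⁻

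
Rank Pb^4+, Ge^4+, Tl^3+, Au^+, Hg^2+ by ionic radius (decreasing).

Electron counts and nuclear charges: Ge^4+: 28 e⁻, Z=32, Pb^4+: 78 e⁻, Z=82, Tl^3+: 78 e⁻, Z=81, Hg^2+: 78 e⁻, Z=80, Au^+: 78 e⁻, Z=79. Ge^4+ < Pb^4+ (same group, period 4 vs 6); Pb^4+ < Tl^3+ (isoelectronic, higher Z=82 is smaller); Tl^3+ < Hg^2+ (isoelectronic, higher Z=81 is smaller); Hg^2+ < Au^+ (both 78 e⁻, Z=80>79).

Au^+ > Hg^2+ > Tl^3+ > Pb^4+ > Ge^4+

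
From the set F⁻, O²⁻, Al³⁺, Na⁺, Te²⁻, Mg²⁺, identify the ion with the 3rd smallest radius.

Na⁺

Work out protons and electrons: Al³⁺ (Z=13, 10 e⁻), Mg²⁺ (Z=12, 10 e⁻), Na⁺ (Z=11, 10 e⁻), F⁻ (Z=9, 10 e⁻), O²⁻ (Z=8, 10 e⁻), Te²⁻ (Z=52, 54 e⁻). Al³⁺ < Mg²⁺ (isoelectronic, higher Z=13 is smaller); Mg²⁺ < Na⁺ (isoelectronic, higher Z=12 is smaller); Na⁺ < F⁻ (isoelectronic, higher Z=11 is smaller); F⁻ < O²⁻ (isoelectronic, higher Z=9 is smaller); O²⁻ < Te²⁻ (same group, 3 shells fewer).
That gives Al³⁺ < Mg²⁺ < Na⁺ < F⁻ < O²⁻ < Te²⁻. From the smallest end, number 3 is Na⁺.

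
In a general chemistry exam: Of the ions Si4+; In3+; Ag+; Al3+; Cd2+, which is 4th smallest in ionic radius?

Cd2+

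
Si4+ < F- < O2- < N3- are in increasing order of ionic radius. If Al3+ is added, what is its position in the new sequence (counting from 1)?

2

Isoelectronic series (10 e⁻ each). Size is set by nuclear charge: more protons means a smaller ion. Si4+ (Z=14), Al3+ (Z=13), F- (Z=9), O2- (Z=8), N3- (Z=7).
Merged order: Si4+ < Al3+ < F- < O2- < N3- — Al3+ is number 2.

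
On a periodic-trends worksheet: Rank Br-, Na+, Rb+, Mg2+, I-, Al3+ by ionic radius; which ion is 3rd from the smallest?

Na+

Work out protons and electrons: Al3+ has 10 e⁻ (Z=13), Mg2+ has 10 e⁻ (Z=12), Na+ has 10 e⁻ (Z=11), Rb+ has 36 e⁻ (Z=37), Br- has 36 e⁻ (Z=35), I- has 54 e⁻ (Z=53). Al3+ < Mg2+ (both 10 e⁻, Z=13>12); Mg2+ < Na+ (both 10 e⁻, Z=12>11); Na+ < Rb+ (same group, 2 shells fewer); Rb+ < Br- (both 36 e⁻, Z=37>35); Br- < I- (same group, 1 shell fewer).
So the order is Al3+ < Mg2+ < Na+ < Rb+ < Br- < I-; the 3rd-smallest ion is Na+.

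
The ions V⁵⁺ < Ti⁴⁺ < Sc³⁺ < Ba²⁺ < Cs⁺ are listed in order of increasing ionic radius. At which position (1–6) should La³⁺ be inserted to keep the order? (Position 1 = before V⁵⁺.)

4

Work out protons and electrons: V⁵⁺: 18 e⁻, Z=23, Ti⁴⁺: 18 e⁻, Z=22, Sc³⁺: 18 e⁻, Z=21, La³⁺: 54 e⁻, Z=57, Ba²⁺: 54 e⁻, Z=56, Cs⁺: 54 e⁻, Z=55. V⁵⁺ < Ti⁴⁺ (isoelectronic, higher Z=23 is smaller); Ti⁴⁺ < Sc³⁺ (both 18 e⁻, Z=22>21); Sc³⁺ < La³⁺ (same group, 2 shells fewer); La³⁺ < Ba²⁺ (isoelectronic, higher Z=57 is smaller); Ba²⁺ < Cs⁺ (both 54 e⁻, Z=56>55).
With La³⁺ included the full order is V⁵⁺ < Ti⁴⁺ < Sc³⁺ < La³⁺ < Ba²⁺ < Cs⁺, so it takes position 4.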